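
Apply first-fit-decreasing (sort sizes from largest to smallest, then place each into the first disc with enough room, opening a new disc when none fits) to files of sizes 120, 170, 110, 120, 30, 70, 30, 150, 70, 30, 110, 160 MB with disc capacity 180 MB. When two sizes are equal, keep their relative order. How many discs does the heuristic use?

Sorted descending: 170, 160, 150, 120, 120, 110, 110, 70, 70, 30, 30, 30.
  170 → disc 1 (new)  [load 170/180]
  160 → disc 2 (new)  [load 160/180]
  150 → disc 3 (new)  [load 150/180]
  120 → disc 4 (new)  [load 120/180]
  120 → disc 5 (new)  [load 120/180]
  110 → disc 6 (new)  [load 110/180]
  110 → disc 7 (new)  [load 110/180]
  70 → disc 6  [load 180/180]
  70 → disc 7  [load 180/180]
  30 → disc 3  [load 180/180]
  30 → disc 4  [load 150/180]
  30 → disc 4  [load 180/180]
7 discs opened.

7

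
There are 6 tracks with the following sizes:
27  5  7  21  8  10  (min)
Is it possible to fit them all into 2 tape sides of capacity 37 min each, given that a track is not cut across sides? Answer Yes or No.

Total = 78 min; ⌈78/37⌉ = 3.
At least 3 tape sides are required, but only 2 are allowed.

No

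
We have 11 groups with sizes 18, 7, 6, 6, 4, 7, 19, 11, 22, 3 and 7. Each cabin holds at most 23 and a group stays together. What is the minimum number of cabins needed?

5

Total = 22 + 19 + 18 + 11 + 7 + 7 + 7 + 6 + 6 + 4 + 3 = 110.
Lower bound: ⌈110/23⌉ = 5 cabins.
A packing using 5 cabins:
  cabin 1: 22 = 22
  cabin 2: 19 + 4 = 23
  cabin 3: 18 + 3 = 21
  cabin 4: 11 + 6 + 6 = 23
  cabin 5: 7 + 7 + 7 = 21
This matches the lower bound, so 5 is optimal.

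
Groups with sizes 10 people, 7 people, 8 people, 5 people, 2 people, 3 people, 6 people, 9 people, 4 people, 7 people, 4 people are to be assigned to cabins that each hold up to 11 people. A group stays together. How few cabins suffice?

6

Total = 10 + 9 + 8 + 7 + 7 + 6 + 5 + 4 + 4 + 3 + 2 = 65 people.
Lower bound: ⌈65/11⌉ = 6 cabins.
A packing using 6 cabins:
  cabin 1: 10 = 10
  cabin 2: 9 + 2 = 11
  cabin 3: 8 + 3 = 11
  cabin 4: 7 + 4 = 11
  cabin 5: 7 + 4 = 11
  cabin 6: 6 + 5 = 11
This matches the lower bound, so 6 is optimal.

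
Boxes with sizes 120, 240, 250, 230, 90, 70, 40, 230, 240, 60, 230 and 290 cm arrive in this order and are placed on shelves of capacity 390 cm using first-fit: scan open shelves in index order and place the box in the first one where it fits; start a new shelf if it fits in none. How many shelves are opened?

  120 → shelf 1 (new)  [load 120/390]
  240 → shelf 1  [load 360/390]
  250 → shelf 2 (new)  [load 250/390]
  230 → shelf 3 (new)  [load 230/390]
  90 → shelf 2  [load 340/390]
  70 → shelf 3  [load 300/390]
  40 → shelf 2  [load 380/390]
  230 → shelf 4 (new)  [load 230/390]
  240 → shelf 5 (new)  [load 240/390]
  60 → shelf 3  [load 360/390]
  230 → shelf 6 (new)  [load 230/390]
  290 → shelf 7 (new)  [load 290/390]
7 shelves opened.

7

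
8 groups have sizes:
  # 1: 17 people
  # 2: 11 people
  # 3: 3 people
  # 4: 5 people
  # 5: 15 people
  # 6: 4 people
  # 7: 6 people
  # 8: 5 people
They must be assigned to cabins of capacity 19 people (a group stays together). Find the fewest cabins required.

4

Total = 17 + 15 + 11 + 6 + 5 + 5 + 4 + 3 = 66 people.
Lower bound: ⌈66/19⌉ = 4 cabins.
A packing using 4 cabins:
  cabin 1: 17 = 17
  cabin 2: 15 + 4 = 19
  cabin 3: 11 + 6 = 17
  cabin 4: 5 + 5 + 3 = 13
This matches the lower bound, so 4 is optimal.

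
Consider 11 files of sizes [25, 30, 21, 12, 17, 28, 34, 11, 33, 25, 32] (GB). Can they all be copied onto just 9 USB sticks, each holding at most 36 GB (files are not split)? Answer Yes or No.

A valid assignment using 9 USB sticks:
  USB stick 1: 34 = 34
  USB stick 2: 33 = 33
  USB stick 3: 32 = 32
  USB stick 4: 30 = 30
  USB stick 5: 28 = 28
  USB stick 6: 25 + 11 = 36
  USB stick 7: 25 = 25
  USB stick 8: 21 + 12 = 33
  USB stick 9: 17 = 17
Every load is within 36 GB, so 9 USB sticks suffice.

Yes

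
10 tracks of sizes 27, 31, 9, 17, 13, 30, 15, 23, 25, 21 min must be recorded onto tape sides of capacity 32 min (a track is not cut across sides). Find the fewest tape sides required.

Total = 31 + 30 + 27 + 25 + 23 + 21 + 17 + 15 + 13 + 9 = 211 min.
Lower bound: ⌈211/32⌉ = 7 tape sides.
A packing using 8 tape sides:
  side 1: 31 = 31
  side 2: 30 = 30
  side 3: 27 = 27
  side 4: 25 = 25
  side 5: 23 + 9 = 32
  side 6: 21 = 21
  side 7: 17 + 15 = 32
  side 8: 13 = 13
No arrangement into 7 tape sides stays within capacity, so 8 is optimal.

8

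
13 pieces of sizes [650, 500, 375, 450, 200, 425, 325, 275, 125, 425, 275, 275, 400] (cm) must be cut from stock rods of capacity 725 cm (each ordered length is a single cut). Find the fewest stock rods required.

Total = 650 + 500 + 450 + 425 + 425 + 400 + 375 + 325 + 275 + 275 + 275 + 200 + 125 = 4700 cm.
Lower bound: ⌈4700/725⌉ = 7 stock rods.
A packing using 7 stock rods:
  stock rod 1: 650 = 650
  stock rod 2: 500 + 200 = 700
  stock rod 3: 450 + 275 = 725
  stock rod 4: 425 + 275 = 700
  stock rod 5: 425 + 275 = 700
  stock rod 6: 400 + 325 = 725
  stock rod 7: 375 + 125 = 500
This matches the lower bound, so 7 is optimal.

7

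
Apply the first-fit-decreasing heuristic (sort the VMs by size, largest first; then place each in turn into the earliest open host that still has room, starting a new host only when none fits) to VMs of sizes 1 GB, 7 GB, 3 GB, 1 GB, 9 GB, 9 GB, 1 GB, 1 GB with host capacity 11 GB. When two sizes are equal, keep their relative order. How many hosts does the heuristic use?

Sorted descending: 9, 9, 7, 3, 1, 1, 1, 1.
  9 → host 1 (new)  [load 9/11]
  9 → host 2 (new)  [load 9/11]
  7 → host 3 (new)  [load 7/11]
  3 → host 3  [load 10/11]
  1 → host 1  [load 10/11]
  1 → host 1  [load 11/11]
  1 → host 2  [load 10/11]
  1 → host 2  [load 11/11]
3 hosts opened.

3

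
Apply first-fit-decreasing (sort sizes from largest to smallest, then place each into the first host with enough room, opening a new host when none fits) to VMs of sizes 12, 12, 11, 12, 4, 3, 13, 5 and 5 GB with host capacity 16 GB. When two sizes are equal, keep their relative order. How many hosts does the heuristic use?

6

Sorted descending: 13, 12, 12, 12, 11, 5, 5, 4, 3.
  13 → host 1 (new)  [load 13/16]
  12 → host 2 (new)  [load 12/16]
  12 → host 3 (new)  [load 12/16]
  12 → host 4 (new)  [load 12/16]
  11 → host 5 (new)  [load 11/16]
  5 → host 5  [load 16/16]
  5 → host 6 (new)  [load 5/16]
  4 → host 2  [load 16/16]
  3 → host 1  [load 16/16]
6 hosts opened.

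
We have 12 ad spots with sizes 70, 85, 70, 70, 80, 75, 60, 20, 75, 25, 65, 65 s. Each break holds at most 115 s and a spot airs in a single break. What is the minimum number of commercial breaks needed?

Total = 85 + 80 + 75 + 75 + 70 + 70 + 70 + 65 + 65 + 60 + 25 + 20 = 760 s.
Lower bound: ⌈760/115⌉ = 7 commercial breaks.
Also, 10 ad spots each exceed 115/2 s, and no two of those can share a break, so at least 10 commercial breaks are needed.
A packing using 10 commercial breaks:
  break 1: 85 + 25 = 110
  break 2: 80 + 20 = 100
  break 3: 75 = 75
  break 4: 75 = 75
  break 5: 70 = 70
  break 6: 70 = 70
  break 7: 70 = 70
  break 8: 65 = 65
  break 9: 65 = 65
  break 10: 60 = 60
This matches the lower bound, so 10 is optimal.

10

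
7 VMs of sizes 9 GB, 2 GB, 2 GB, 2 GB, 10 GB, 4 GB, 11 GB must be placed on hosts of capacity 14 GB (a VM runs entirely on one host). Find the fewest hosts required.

3

Total = 11 + 10 + 9 + 4 + 2 + 2 + 2 = 40 GB.
Lower bound: ⌈40/14⌉ = 3 hosts.
A packing using 3 hosts:
  host 1: 11 + 2 = 13
  host 2: 10 + 4 = 14
  host 3: 9 + 2 + 2 = 13
This matches the lower bound, so 3 is optimal.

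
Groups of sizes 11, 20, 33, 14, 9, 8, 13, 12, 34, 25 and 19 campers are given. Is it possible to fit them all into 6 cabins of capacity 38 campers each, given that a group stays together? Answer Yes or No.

Yes

A valid assignment using 6 cabins:
  cabin 1: 34 = 34
  cabin 2: 33 = 33
  cabin 3: 25 + 13 = 38
  cabin 4: 20 + 14 = 34
  cabin 5: 19 + 12 = 31
  cabin 6: 11 + 9 + 8 = 28
Every load is within 38 campers, so 6 cabins suffice.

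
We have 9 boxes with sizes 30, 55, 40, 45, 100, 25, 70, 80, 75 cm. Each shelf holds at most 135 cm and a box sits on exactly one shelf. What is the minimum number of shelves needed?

Total = 100 + 80 + 75 + 70 + 55 + 45 + 40 + 30 + 25 = 520 cm.
Lower bound: ⌈520/135⌉ = 4 shelves.
A packing using 4 shelves:
  shelf 1: 100 + 30 = 130
  shelf 2: 80 + 55 = 135
  shelf 3: 75 + 45 = 120
  shelf 4: 70 + 40 + 25 = 135
This matches the lower bound, so 4 is optimal.

4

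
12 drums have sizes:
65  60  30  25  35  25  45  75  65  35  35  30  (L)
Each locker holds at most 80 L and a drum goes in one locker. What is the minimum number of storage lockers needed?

Total = 75 + 65 + 65 + 60 + 45 + 35 + 35 + 35 + 30 + 30 + 25 + 25 = 525 L.
Lower bound: ⌈525/80⌉ = 7 storage lockers.
A packing using 8 storage lockers:
  locker 1: 75 = 75
  locker 2: 65 = 65
  locker 3: 65 = 65
  locker 4: 60 = 60
  locker 5: 45 + 35 = 80
  locker 6: 35 + 35 = 70
  locker 7: 30 + 30 = 60
  locker 8: 25 + 25 = 50
No arrangement into 7 storage lockers stays within capacity, so 8 is optimal.

8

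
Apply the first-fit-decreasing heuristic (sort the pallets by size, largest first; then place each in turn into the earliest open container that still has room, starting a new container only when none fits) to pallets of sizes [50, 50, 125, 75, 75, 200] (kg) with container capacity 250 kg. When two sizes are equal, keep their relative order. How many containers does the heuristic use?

3

Sorted descending: 200, 125, 75, 75, 50, 50.
  200 → container 1 (new)  [load 200/250]
  125 → container 2 (new)  [load 125/250]
  75 → container 2  [load 200/250]
  75 → container 3 (new)  [load 75/250]
  50 → container 1  [load 250/250]
  50 → container 2  [load 250/250]
3 containers opened.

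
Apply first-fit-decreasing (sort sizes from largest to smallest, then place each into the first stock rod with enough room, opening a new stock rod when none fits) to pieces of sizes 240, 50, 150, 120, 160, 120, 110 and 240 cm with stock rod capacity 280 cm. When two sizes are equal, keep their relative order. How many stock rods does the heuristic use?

5

Sorted descending: 240, 240, 160, 150, 120, 120, 110, 50.
  240 → stock rod 1 (new)  [load 240/280]
  240 → stock rod 2 (new)  [load 240/280]
  160 → stock rod 3 (new)  [load 160/280]
  150 → stock rod 4 (new)  [load 150/280]
  120 → stock rod 3  [load 280/280]
  120 → stock rod 4  [load 270/280]
  110 → stock rod 5 (new)  [load 110/280]
  50 → stock rod 5  [load 160/280]
5 stock rods opened.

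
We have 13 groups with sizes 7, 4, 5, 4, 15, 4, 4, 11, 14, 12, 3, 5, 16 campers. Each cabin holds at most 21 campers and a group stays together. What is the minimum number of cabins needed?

Total = 16 + 15 + 14 + 12 + 11 + 7 + 5 + 5 + 4 + 4 + 4 + 4 + 3 = 104 campers.
Lower bound: ⌈104/21⌉ = 5 cabins.
A packing using 6 cabins:
  cabin 1: 16 + 5 = 21
  cabin 2: 15 + 5 = 20
  cabin 3: 14 + 7 = 21
  cabin 4: 12 + 4 + 4 = 20
  cabin 5: 11 + 4 + 4 = 19
  cabin 6: 3 = 3
No arrangement into 5 cabins stays within capacity, so 6 is optimal.

6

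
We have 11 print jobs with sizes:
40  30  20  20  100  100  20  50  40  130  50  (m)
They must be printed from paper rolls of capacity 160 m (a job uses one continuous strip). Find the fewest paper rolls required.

Total = 130 + 100 + 100 + 50 + 50 + 40 + 40 + 30 + 20 + 20 + 20 = 600 m.
Lower bound: ⌈600/160⌉ = 4 paper rolls.
A packing using 4 paper rolls:
  roll 1: 130 + 30 = 160
  roll 2: 100 + 50 = 150
  roll 3: 100 + 50 = 150
  roll 4: 40 + 40 + 20 + 20 + 20 = 140
This matches the lower bound, so 4 is optimal.

4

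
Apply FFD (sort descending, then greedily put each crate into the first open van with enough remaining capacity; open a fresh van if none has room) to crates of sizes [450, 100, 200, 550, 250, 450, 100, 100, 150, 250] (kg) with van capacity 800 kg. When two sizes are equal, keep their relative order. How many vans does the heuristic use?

4

Sorted descending: 550, 450, 450, 250, 250, 200, 150, 100, 100, 100.
  550 → van 1 (new)  [load 550/800]
  450 → van 2 (new)  [load 450/800]
  450 → van 3 (new)  [load 450/800]
  250 → van 1  [load 800/800]
  250 → van 2  [load 700/800]
  200 → van 3  [load 650/800]
  150 → van 3  [load 800/800]
  100 → van 2  [load 800/800]
  100 → van 4 (new)  [load 100/800]
  100 → van 4  [load 200/800]
4 vans opened.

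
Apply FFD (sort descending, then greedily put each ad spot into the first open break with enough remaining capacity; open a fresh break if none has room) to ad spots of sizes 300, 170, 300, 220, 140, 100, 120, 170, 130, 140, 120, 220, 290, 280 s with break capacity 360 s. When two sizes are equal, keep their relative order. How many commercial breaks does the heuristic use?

9

Sorted descending: 300, 300, 290, 280, 220, 220, 170, 170, 140, 140, 130, 120, 120, 100.
  300 → break 1 (new)  [load 300/360]
  300 → break 2 (new)  [load 300/360]
  290 → break 3 (new)  [load 290/360]
  280 → break 4 (new)  [load 280/360]
  220 → break 5 (new)  [load 220/360]
  220 → break 6 (new)  [load 220/360]
  170 → break 7 (new)  [load 170/360]
  170 → break 7  [load 340/360]
  140 → break 5  [load 360/360]
  140 → break 6  [load 360/360]
  130 → break 8 (new)  [load 130/360]
  120 → break 8  [load 250/360]
  120 → break 9 (new)  [load 120/360]
  100 → break 8  [load 350/360]
9 commercial breaks opened.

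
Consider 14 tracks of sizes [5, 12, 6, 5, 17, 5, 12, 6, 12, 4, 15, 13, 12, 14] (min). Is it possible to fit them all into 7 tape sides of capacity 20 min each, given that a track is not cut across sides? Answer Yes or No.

Total = 138 min; ⌈138/20⌉ = 7.
8 tracks each exceed half the capacity and cannot share a side, forcing at least 8 tape sides.
At least 8 tape sides are required, but only 7 are allowed.

No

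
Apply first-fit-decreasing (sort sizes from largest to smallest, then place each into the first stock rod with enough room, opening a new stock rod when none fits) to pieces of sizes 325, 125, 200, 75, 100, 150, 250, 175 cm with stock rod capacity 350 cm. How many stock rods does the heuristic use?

Sorted descending: 325, 250, 200, 175, 150, 125, 100, 75.
  325 → stock rod 1 (new)  [load 325/350]
  250 → stock rod 2 (new)  [load 250/350]
  200 → stock rod 3 (new)  [load 200/350]
  175 → stock rod 4 (new)  [load 175/350]
  150 → stock rod 3  [load 350/350]
  125 → stock rod 4  [load 300/350]
  100 → stock rod 2  [load 350/350]
  75 → stock rod 5 (new)  [load 75/350]
5 stock rods opened.

5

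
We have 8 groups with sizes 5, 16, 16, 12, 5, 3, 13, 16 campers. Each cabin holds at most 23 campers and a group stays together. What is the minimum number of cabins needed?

Total = 16 + 16 + 16 + 13 + 12 + 5 + 5 + 3 = 86 campers.
Lower bound: ⌈86/23⌉ = 4 cabins.
Also, 5 groups each exceed 23/2 campers, and no two of those can share a cabin, so at least 5 cabins are needed.
A packing using 5 cabins:
  cabin 1: 16 + 5 = 21
  cabin 2: 16 + 5 = 21
  cabin 3: 16 + 3 = 19
  cabin 4: 13 = 13
  cabin 5: 12 = 12
This matches the lower bound, so 5 is optimal.

5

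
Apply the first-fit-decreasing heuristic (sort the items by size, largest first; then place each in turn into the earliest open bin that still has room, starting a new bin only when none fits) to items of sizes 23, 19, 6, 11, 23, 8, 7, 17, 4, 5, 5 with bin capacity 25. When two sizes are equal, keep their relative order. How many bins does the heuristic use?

6

Sorted descending: 23, 23, 19, 17, 11, 8, 7, 6, 5, 5, 4.
  23 → bin 1 (new)  [load 23/25]
  23 → bin 2 (new)  [load 23/25]
  19 → bin 3 (new)  [load 19/25]
  17 → bin 4 (new)  [load 17/25]
  11 → bin 5 (new)  [load 11/25]
  8 → bin 4  [load 25/25]
  7 → bin 5  [load 18/25]
  6 → bin 3  [load 25/25]
  5 → bin 5  [load 23/25]
  5 → bin 6 (new)  [load 5/25]
  4 → bin 6  [load 9/25]
6 bins opened.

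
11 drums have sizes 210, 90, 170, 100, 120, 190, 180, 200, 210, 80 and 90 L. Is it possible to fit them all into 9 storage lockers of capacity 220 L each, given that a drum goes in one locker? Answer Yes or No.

Yes

A valid assignment using 9 storage lockers:
  locker 1: 210 = 210
  locker 2: 210 = 210
  locker 3: 200 = 200
  locker 4: 190 = 190
  locker 5: 180 = 180
  locker 6: 170 = 170
  locker 7: 120 + 100 = 220
  locker 8: 90 + 90 = 180
  locker 9: 80 = 80
Every load is within 220 L, so 9 storage lockers suffice.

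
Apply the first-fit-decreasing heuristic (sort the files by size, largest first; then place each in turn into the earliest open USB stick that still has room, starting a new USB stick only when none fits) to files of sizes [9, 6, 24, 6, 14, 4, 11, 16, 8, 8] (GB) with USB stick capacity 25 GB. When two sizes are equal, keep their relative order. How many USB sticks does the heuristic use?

Sorted descending: 24, 16, 14, 11, 9, 8, 8, 6, 6, 4.
  24 → USB stick 1 (new)  [load 24/25]
  16 → USB stick 2 (new)  [load 16/25]
  14 → USB stick 3 (new)  [load 14/25]
  11 → USB stick 3  [load 25/25]
  9 → USB stick 2  [load 25/25]
  8 → USB stick 4 (new)  [load 8/25]
  8 → USB stick 4  [load 16/25]
  6 → USB stick 4  [load 22/25]
  6 → USB stick 5 (new)  [load 6/25]
  4 → USB stick 5  [load 10/25]
5 USB sticks opened.

5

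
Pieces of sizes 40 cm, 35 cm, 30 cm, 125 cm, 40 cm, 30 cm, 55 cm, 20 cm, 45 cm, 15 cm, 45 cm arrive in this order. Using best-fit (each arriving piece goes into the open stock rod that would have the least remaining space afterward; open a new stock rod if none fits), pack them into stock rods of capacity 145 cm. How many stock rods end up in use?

  40 → stock rod 1 (new)  [load 40/145]
  35 → stock rod 1  [load 75/145]
  30 → stock rod 1  [load 105/145]
  125 → stock rod 2 (new)  [load 125/145]
  40 → stock rod 1  [load 145/145]
  30 → stock rod 3 (new)  [load 30/145]
  55 → stock rod 3  [load 85/145]
  20 → stock rod 2  [load 145/145]
  45 → stock rod 3  [load 130/145]
  15 → stock rod 3  [load 145/145]
  45 → stock rod 4 (new)  [load 45/145]
4 stock rods opened.

4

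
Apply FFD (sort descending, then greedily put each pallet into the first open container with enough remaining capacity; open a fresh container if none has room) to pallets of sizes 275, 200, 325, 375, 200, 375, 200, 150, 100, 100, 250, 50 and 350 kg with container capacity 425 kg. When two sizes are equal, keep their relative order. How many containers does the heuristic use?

8

Sorted descending: 375, 375, 350, 325, 275, 250, 200, 200, 200, 150, 100, 100, 50.
  375 → container 1 (new)  [load 375/425]
  375 → container 2 (new)  [load 375/425]
  350 → container 3 (new)  [load 350/425]
  325 → container 4 (new)  [load 325/425]
  275 → container 5 (new)  [load 275/425]
  250 → container 6 (new)  [load 250/425]
  200 → container 7 (new)  [load 200/425]
  200 → container 7  [load 400/425]
  200 → container 8 (new)  [load 200/425]
  150 → container 5  [load 425/425]
  100 → container 4  [load 425/425]
  100 → container 6  [load 350/425]
  50 → container 1  [load 425/425]
8 containers opened.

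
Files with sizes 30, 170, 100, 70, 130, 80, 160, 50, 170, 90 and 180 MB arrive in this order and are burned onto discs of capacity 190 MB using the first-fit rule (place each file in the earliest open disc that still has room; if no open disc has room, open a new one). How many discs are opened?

8

  30 → disc 1 (new)  [load 30/190]
  170 → disc 2 (new)  [load 170/190]
  100 → disc 1  [load 130/190]
  70 → disc 3 (new)  [load 70/190]
  130 → disc 4 (new)  [load 130/190]
  80 → disc 3  [load 150/190]
  160 → disc 5 (new)  [load 160/190]
  50 → disc 1  [load 180/190]
  170 → disc 6 (new)  [load 170/190]
  90 → disc 7 (new)  [load 90/190]
  180 → disc 8 (new)  [load 180/190]
8 discs opened.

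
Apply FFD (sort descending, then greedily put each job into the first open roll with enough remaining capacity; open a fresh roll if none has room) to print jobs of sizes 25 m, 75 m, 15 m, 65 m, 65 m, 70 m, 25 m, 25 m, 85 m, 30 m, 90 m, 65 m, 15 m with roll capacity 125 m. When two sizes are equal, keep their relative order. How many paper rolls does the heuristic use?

Sorted descending: 90, 85, 75, 70, 65, 65, 65, 30, 25, 25, 25, 15, 15.
  90 → roll 1 (new)  [load 90/125]
  85 → roll 2 (new)  [load 85/125]
  75 → roll 3 (new)  [load 75/125]
  70 → roll 4 (new)  [load 70/125]
  65 → roll 5 (new)  [load 65/125]
  65 → roll 6 (new)  [load 65/125]
  65 → roll 7 (new)  [load 65/125]
  30 → roll 1  [load 120/125]
  25 → roll 2  [load 110/125]
  25 → roll 3  [load 100/125]
  25 → roll 3  [load 125/125]
  15 → roll 2  [load 125/125]
  15 → roll 4  [load 85/125]
7 paper rolls opened.

7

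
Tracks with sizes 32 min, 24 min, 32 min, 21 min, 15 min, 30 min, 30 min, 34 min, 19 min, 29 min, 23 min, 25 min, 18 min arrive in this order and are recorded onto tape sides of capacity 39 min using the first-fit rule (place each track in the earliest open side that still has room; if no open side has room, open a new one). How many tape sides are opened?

11

  32 → side 1 (new)  [load 32/39]
  24 → side 2 (new)  [load 24/39]
  32 → side 3 (new)  [load 32/39]
  21 → side 4 (new)  [load 21/39]
  15 → side 2  [load 39/39]
  30 → side 5 (new)  [load 30/39]
  30 → side 6 (new)  [load 30/39]
  34 → side 7 (new)  [load 34/39]
  19 → side 8 (new)  [load 19/39]
  29 → side 9 (new)  [load 29/39]
  23 → side 10 (new)  [load 23/39]
  25 → side 11 (new)  [load 25/39]
  18 → side 4  [load 39/39]
11 tape sides opened.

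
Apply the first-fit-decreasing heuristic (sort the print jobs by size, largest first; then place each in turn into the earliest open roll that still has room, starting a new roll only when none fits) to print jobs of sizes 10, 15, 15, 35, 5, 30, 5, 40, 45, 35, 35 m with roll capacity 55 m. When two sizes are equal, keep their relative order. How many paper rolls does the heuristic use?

6

Sorted descending: 45, 40, 35, 35, 35, 30, 15, 15, 10, 5, 5.
  45 → roll 1 (new)  [load 45/55]
  40 → roll 2 (new)  [load 40/55]
  35 → roll 3 (new)  [load 35/55]
  35 → roll 4 (new)  [load 35/55]
  35 → roll 5 (new)  [load 35/55]
  30 → roll 6 (new)  [load 30/55]
  15 → roll 2  [load 55/55]
  15 → roll 3  [load 50/55]
  10 → roll 1  [load 55/55]
  5 → roll 3  [load 55/55]
  5 → roll 4  [load 40/55]
6 paper rolls opened.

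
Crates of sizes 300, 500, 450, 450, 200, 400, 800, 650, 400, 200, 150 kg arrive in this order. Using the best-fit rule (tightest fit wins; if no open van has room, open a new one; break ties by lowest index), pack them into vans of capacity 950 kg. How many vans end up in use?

6

  300 → van 1 (new)  [load 300/950]
  500 → van 1  [load 800/950]
  450 → van 2 (new)  [load 450/950]
  450 → van 2  [load 900/950]
  200 → van 3 (new)  [load 200/950]
  400 → van 3  [load 600/950]
  800 → van 4 (new)  [load 800/950]
  650 → van 5 (new)  [load 650/950]
  400 → van 6 (new)  [load 400/950]
  200 → van 5  [load 850/950]
  150 → van 1  [load 950/950]
6 vans opened.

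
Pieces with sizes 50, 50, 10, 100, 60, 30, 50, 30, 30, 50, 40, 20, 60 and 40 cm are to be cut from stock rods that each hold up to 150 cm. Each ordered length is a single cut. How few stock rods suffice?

Total = 100 + 60 + 60 + 50 + 50 + 50 + 50 + 40 + 40 + 30 + 30 + 30 + 20 + 10 = 620 cm.
Lower bound: ⌈620/150⌉ = 5 stock rods.
A packing using 5 stock rods:
  stock rod 1: 100 + 50 = 150
  stock rod 2: 60 + 60 + 30 = 150
  stock rod 3: 50 + 50 + 50 = 150
  stock rod 4: 40 + 40 + 30 + 30 + 10 = 150
  stock rod 5: 20 = 20
This matches the lower bound, so 5 is optimal.

5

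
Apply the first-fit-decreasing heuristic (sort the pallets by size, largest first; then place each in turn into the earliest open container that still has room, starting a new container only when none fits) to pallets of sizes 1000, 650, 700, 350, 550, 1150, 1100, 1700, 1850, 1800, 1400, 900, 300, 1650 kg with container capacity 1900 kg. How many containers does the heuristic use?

Sorted descending: 1850, 1800, 1700, 1650, 1400, 1150, 1100, 1000, 900, 700, 650, 550, 350, 300.
  1850 → container 1 (new)  [load 1850/1900]
  1800 → container 2 (new)  [load 1800/1900]
  1700 → container 3 (new)  [load 1700/1900]
  1650 → container 4 (new)  [load 1650/1900]
  1400 → container 5 (new)  [load 1400/1900]
  1150 → container 6 (new)  [load 1150/1900]
  1100 → container 7 (new)  [load 1100/1900]
  1000 → container 8 (new)  [load 1000/1900]
  900 → container 8  [load 1900/1900]
  700 → container 6  [load 1850/1900]
  650 → container 7  [load 1750/1900]
  550 → container 9 (new)  [load 550/1900]
  350 → container 5  [load 1750/1900]
  300 → container 9  [load 850/1900]
9 containers opened.

9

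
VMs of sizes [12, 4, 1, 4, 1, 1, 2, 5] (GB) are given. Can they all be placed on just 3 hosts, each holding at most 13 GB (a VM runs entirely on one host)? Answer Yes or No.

Yes

A valid assignment using 3 hosts:
  host 1: 12 + 1 = 13
  host 2: 5 + 4 + 4 = 13
  host 3: 2 + 1 + 1 = 4
Every load is within 13 GB, so 3 hosts suffice.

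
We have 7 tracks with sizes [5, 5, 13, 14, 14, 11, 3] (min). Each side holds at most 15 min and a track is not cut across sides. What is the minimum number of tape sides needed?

5

Total = 14 + 14 + 13 + 11 + 5 + 5 + 3 = 65 min.
Lower bound: ⌈65/15⌉ = 5 tape sides.
A packing using 5 tape sides:
  side 1: 14 = 14
  side 2: 14 = 14
  side 3: 13 = 13
  side 4: 11 + 3 = 14
  side 5: 5 + 5 = 10
This matches the lower bound, so 5 is optimal.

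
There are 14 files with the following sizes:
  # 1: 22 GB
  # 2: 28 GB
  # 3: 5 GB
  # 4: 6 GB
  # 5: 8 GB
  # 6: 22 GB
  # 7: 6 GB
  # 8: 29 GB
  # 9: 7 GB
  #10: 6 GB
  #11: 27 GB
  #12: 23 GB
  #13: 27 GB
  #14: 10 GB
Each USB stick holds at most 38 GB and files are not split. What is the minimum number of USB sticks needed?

Total = 29 + 28 + 27 + 27 + 23 + 22 + 22 + 10 + 8 + 7 + 6 + 6 + 6 + 5 = 226 GB.
Lower bound: ⌈226/38⌉ = 6 USB sticks.
Also, 7 files each exceed 19 GB, and no two of those can share a USB stick, so at least 7 USB sticks are needed.
A packing using 7 USB sticks:
  USB stick 1: 29 + 8 = 37
  USB stick 2: 28 + 10 = 38
  USB stick 3: 27 + 7 = 34
  USB stick 4: 27 + 6 + 5 = 38
  USB stick 5: 23 + 6 + 6 = 35
  USB stick 6: 22 = 22
  USB stick 7: 22 = 22
This matches the lower bound, so 7 is optimal.

7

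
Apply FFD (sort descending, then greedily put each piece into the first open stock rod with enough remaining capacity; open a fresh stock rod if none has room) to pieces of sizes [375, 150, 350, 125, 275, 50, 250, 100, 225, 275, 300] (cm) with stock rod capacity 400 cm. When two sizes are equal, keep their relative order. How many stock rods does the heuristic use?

7

Sorted descending: 375, 350, 300, 275, 275, 250, 225, 150, 125, 100, 50.
  375 → stock rod 1 (new)  [load 375/400]
  350 → stock rod 2 (new)  [load 350/400]
  300 → stock rod 3 (new)  [load 300/400]
  275 → stock rod 4 (new)  [load 275/400]
  275 → stock rod 5 (new)  [load 275/400]
  250 → stock rod 6 (new)  [load 250/400]
  225 → stock rod 7 (new)  [load 225/400]
  150 → stock rod 6  [load 400/400]
  125 → stock rod 4  [load 400/400]
  100 → stock rod 3  [load 400/400]
  50 → stock rod 2  [load 400/400]
7 stock rods opened.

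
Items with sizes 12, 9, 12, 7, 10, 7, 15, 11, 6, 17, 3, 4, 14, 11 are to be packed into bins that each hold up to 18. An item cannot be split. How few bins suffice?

9

Total = 17 + 15 + 14 + 12 + 12 + 11 + 11 + 10 + 9 + 7 + 7 + 6 + 4 + 3 = 138.
Lower bound: ⌈138/18⌉ = 8 bins.
A packing using 9 bins:
  bin 1: 17 = 17
  bin 2: 15 + 3 = 18
  bin 3: 14 + 4 = 18
  bin 4: 12 + 6 = 18
  bin 5: 12 = 12
  bin 6: 11 + 7 = 18
  bin 7: 11 + 7 = 18
  bin 8: 10 = 10
  bin 9: 9 = 9
No arrangement into 8 bins stays within capacity, so 9 is optimal.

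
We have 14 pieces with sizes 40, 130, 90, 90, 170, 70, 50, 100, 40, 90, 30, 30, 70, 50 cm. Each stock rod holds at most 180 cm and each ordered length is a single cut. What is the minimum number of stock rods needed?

6

Total = 170 + 130 + 100 + 90 + 90 + 90 + 70 + 70 + 50 + 50 + 40 + 40 + 30 + 30 = 1050 cm.
Lower bound: ⌈1050/180⌉ = 6 stock rods.
A packing using 6 stock rods:
  stock rod 1: 170 = 170
  stock rod 2: 130 + 50 = 180
  stock rod 3: 100 + 70 = 170
  stock rod 4: 90 + 90 = 180
  stock rod 5: 90 + 50 + 40 = 180
  stock rod 6: 70 + 40 + 30 + 30 = 170
This matches the lower bound, so 6 is optimal.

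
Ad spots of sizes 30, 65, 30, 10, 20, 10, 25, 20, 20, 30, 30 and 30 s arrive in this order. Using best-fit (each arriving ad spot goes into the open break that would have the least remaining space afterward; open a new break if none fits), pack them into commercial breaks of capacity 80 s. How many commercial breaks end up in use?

5

  30 → break 1 (new)  [load 30/80]
  65 → break 2 (new)  [load 65/80]
  30 → break 1  [load 60/80]
  10 → break 2  [load 75/80]
  20 → break 1  [load 80/80]
  10 → break 3 (new)  [load 10/80]
  25 → break 3  [load 35/80]
  20 → break 3  [load 55/80]
  20 → break 3  [load 75/80]
  30 → break 4 (new)  [load 30/80]
  30 → break 4  [load 60/80]
  30 → break 5 (new)  [load 30/80]
5 commercial breaks opened.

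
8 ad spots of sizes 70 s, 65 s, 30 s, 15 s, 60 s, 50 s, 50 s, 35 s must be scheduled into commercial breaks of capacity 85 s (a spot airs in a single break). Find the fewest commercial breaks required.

Total = 70 + 65 + 60 + 50 + 50 + 35 + 30 + 15 = 375 s.
Lower bound: ⌈375/85⌉ = 5 commercial breaks.
A packing using 5 commercial breaks:
  break 1: 70 + 15 = 85
  break 2: 65 = 65
  break 3: 60 = 60
  break 4: 50 + 35 = 85
  break 5: 50 + 30 = 80
This matches the lower bound, so 5 is optimal.

5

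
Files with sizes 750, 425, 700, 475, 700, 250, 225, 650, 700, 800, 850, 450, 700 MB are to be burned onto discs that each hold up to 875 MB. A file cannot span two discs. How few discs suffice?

10

Total = 850 + 800 + 750 + 700 + 700 + 700 + 700 + 650 + 475 + 450 + 425 + 250 + 225 = 7675 MB.
Lower bound: ⌈7675/875⌉ = 9 discs.
Also, 10 files each exceed 875/2 MB, and no two of those can share a disc, so at least 10 discs are needed.
A packing using 10 discs:
  disc 1: 850 = 850
  disc 2: 800 = 800
  disc 3: 750 = 750
  disc 4: 700 = 700
  disc 5: 700 = 700
  disc 6: 700 = 700
  disc 7: 700 = 700
  disc 8: 650 + 225 = 875
  disc 9: 475 + 250 = 725
  disc 10: 450 + 425 = 875
This matches the lower bound, so 10 is optimal.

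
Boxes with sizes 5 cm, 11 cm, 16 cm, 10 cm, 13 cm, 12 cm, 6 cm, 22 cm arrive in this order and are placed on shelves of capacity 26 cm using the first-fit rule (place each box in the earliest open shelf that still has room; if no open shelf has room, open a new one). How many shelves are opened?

4

  5 → shelf 1 (new)  [load 5/26]
  11 → shelf 1  [load 16/26]
  16 → shelf 2 (new)  [load 16/26]
  10 → shelf 1  [load 26/26]
  13 → shelf 3 (new)  [load 13/26]
  12 → shelf 3  [load 25/26]
  6 → shelf 2  [load 22/26]
  22 → shelf 4 (new)  [load 22/26]
4 shelves opened.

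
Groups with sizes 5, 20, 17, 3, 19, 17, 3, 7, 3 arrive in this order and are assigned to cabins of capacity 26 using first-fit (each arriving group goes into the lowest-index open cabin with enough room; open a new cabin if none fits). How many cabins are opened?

4

  5 → cabin 1 (new)  [load 5/26]
  20 → cabin 1  [load 25/26]
  17 → cabin 2 (new)  [load 17/26]
  3 → cabin 2  [load 20/26]
  19 → cabin 3 (new)  [load 19/26]
  17 → cabin 4 (new)  [load 17/26]
  3 → cabin 2  [load 23/26]
  7 → cabin 3  [load 26/26]
  3 → cabin 2  [load 26/26]
4 cabins opened.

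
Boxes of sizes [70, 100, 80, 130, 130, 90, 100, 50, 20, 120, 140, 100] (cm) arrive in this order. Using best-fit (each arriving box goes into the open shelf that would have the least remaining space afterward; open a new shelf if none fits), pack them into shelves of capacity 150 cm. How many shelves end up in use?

  70 → shelf 1 (new)  [load 70/150]
  100 → shelf 2 (new)  [load 100/150]
  80 → shelf 1  [load 150/150]
  130 → shelf 3 (new)  [load 130/150]
  130 → shelf 4 (new)  [load 130/150]
  90 → shelf 5 (new)  [load 90/150]
  100 → shelf 6 (new)  [load 100/150]
  50 → shelf 2  [load 150/150]
  20 → shelf 3  [load 150/150]
  120 → shelf 7 (new)  [load 120/150]
  140 → shelf 8 (new)  [load 140/150]
  100 → shelf 9 (new)  [load 100/150]
9 shelves opened.

9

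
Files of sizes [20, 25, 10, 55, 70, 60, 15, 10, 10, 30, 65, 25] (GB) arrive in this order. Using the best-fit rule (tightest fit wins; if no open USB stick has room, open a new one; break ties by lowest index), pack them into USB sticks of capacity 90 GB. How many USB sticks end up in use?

5

  20 → USB stick 1 (new)  [load 20/90]
  25 → USB stick 1  [load 45/90]
  10 → USB stick 1  [load 55/90]
  55 → USB stick 2 (new)  [load 55/90]
  70 → USB stick 3 (new)  [load 70/90]
  60 → USB stick 4 (new)  [load 60/90]
  15 → USB stick 3  [load 85/90]
  10 → USB stick 4  [load 70/90]
  10 → USB stick 4  [load 80/90]
  30 → USB stick 1  [load 85/90]
  65 → USB stick 5 (new)  [load 65/90]
  25 → USB stick 5  [load 90/90]
5 USB sticks opened.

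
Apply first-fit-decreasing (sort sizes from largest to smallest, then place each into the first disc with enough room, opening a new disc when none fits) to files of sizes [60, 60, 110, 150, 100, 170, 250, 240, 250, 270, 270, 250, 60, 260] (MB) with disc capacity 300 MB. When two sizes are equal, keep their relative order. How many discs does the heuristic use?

10

Sorted descending: 270, 270, 260, 250, 250, 250, 240, 170, 150, 110, 100, 60, 60, 60.
  270 → disc 1 (new)  [load 270/300]
  270 → disc 2 (new)  [load 270/300]
  260 → disc 3 (new)  [load 260/300]
  250 → disc 4 (new)  [load 250/300]
  250 → disc 5 (new)  [load 250/300]
  250 → disc 6 (new)  [load 250/300]
  240 → disc 7 (new)  [load 240/300]
  170 → disc 8 (new)  [load 170/300]
  150 → disc 9 (new)  [load 150/300]
  110 → disc 8  [load 280/300]
  100 → disc 9  [load 250/300]
  60 → disc 7  [load 300/300]
  60 → disc 10 (new)  [load 60/300]
  60 → disc 10  [load 120/300]
10 discs opened.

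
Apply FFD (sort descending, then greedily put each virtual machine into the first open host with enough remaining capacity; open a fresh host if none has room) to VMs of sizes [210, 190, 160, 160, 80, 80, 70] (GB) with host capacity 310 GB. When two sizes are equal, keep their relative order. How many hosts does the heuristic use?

Sorted descending: 210, 190, 160, 160, 80, 80, 70.
  210 → host 1 (new)  [load 210/310]
  190 → host 2 (new)  [load 190/310]
  160 → host 3 (new)  [load 160/310]
  160 → host 4 (new)  [load 160/310]
  80 → host 1  [load 290/310]
  80 → host 2  [load 270/310]
  70 → host 3  [load 230/310]
4 hosts opened.

4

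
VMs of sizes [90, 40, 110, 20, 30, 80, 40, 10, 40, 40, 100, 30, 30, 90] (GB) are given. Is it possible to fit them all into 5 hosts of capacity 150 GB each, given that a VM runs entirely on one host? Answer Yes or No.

A valid assignment using 5 hosts:
  host 1: 110 + 40 = 150
  host 2: 100 + 40 + 10 = 150
  host 3: 90 + 40 + 20 = 150
  host 4: 90 + 30 + 30 = 150
  host 5: 80 + 40 + 30 = 150
Every load is within 150 GB, so 5 hosts suffice.

Yes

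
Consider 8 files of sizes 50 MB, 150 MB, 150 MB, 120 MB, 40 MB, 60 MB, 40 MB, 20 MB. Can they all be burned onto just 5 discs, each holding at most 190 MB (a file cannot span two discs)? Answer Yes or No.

Yes

A valid assignment using 4 discs:
  disc 1: 150 + 40 = 190
  disc 2: 150 + 40 = 190
  disc 3: 120 + 60 = 180
  disc 4: 50 + 20 = 70
That uses only 4 ≤ 5, so 5 discs are enough.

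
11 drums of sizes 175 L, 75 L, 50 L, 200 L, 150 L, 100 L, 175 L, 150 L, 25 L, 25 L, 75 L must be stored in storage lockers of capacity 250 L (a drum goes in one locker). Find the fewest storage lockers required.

Total = 200 + 175 + 175 + 150 + 150 + 100 + 75 + 75 + 50 + 25 + 25 = 1200 L.
Lower bound: ⌈1200/250⌉ = 5 storage lockers.
A packing using 5 storage lockers:
  locker 1: 200 + 50 = 250
  locker 2: 175 + 75 = 250
  locker 3: 175 + 75 = 250
  locker 4: 150 + 100 = 250
  locker 5: 150 + 25 + 25 = 200
This matches the lower bound, so 5 is optimal.

5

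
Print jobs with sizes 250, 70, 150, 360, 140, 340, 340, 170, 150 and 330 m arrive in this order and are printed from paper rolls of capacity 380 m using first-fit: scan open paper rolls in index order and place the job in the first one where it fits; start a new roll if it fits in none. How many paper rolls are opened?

7

  250 → roll 1 (new)  [load 250/380]
  70 → roll 1  [load 320/380]
  150 → roll 2 (new)  [load 150/380]
  360 → roll 3 (new)  [load 360/380]
  140 → roll 2  [load 290/380]
  340 → roll 4 (new)  [load 340/380]
  340 → roll 5 (new)  [load 340/380]
  170 → roll 6 (new)  [load 170/380]
  150 → roll 6  [load 320/380]
  330 → roll 7 (new)  [load 330/380]
7 paper rolls opened.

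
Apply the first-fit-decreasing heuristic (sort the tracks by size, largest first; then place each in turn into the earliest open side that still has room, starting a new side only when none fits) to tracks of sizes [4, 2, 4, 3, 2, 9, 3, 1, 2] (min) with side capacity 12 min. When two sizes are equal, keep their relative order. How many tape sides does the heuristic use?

Sorted descending: 9, 4, 4, 3, 3, 2, 2, 2, 1.
  9 → side 1 (new)  [load 9/12]
  4 → side 2 (new)  [load 4/12]
  4 → side 2  [load 8/12]
  3 → side 1  [load 12/12]
  3 → side 2  [load 11/12]
  2 → side 3 (new)  [load 2/12]
  2 → side 3  [load 4/12]
  2 → side 3  [load 6/12]
  1 → side 2  [load 12/12]
3 tape sides opened.

3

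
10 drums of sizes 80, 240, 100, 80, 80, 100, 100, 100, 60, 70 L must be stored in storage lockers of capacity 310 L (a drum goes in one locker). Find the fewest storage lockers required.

Total = 240 + 100 + 100 + 100 + 100 + 80 + 80 + 80 + 70 + 60 = 1010 L.
Lower bound: ⌈1010/310⌉ = 4 storage lockers.
A packing using 4 storage lockers:
  locker 1: 240 + 70 = 310
  locker 2: 100 + 100 + 100 = 300
  locker 3: 100 + 80 + 80 = 260
  locker 4: 80 + 60 = 140
This matches the lower bound, so 4 is optimal.

4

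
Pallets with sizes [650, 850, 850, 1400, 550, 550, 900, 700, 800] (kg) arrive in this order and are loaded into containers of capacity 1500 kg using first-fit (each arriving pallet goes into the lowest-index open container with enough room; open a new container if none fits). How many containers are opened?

5

  650 → container 1 (new)  [load 650/1500]
  850 → container 1  [load 1500/1500]
  850 → container 2 (new)  [load 850/1500]
  1400 → container 3 (new)  [load 1400/1500]
  550 → container 2  [load 1400/1500]
  550 → container 4 (new)  [load 550/1500]
  900 → container 4  [load 1450/1500]
  700 → container 5 (new)  [load 700/1500]
  800 → container 5  [load 1500/1500]
5 containers opened.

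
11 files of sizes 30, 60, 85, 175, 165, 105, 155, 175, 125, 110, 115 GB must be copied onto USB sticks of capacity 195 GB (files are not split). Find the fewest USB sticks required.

8

Total = 175 + 175 + 165 + 155 + 125 + 115 + 110 + 105 + 85 + 60 + 30 = 1300 GB.
Lower bound: ⌈1300/195⌉ = 7 USB sticks.
Also, 8 files each exceed 195/2 GB, and no two of those can share a USB stick, so at least 8 USB sticks are needed.
A packing using 8 USB sticks:
  USB stick 1: 175 = 175
  USB stick 2: 175 = 175
  USB stick 3: 165 + 30 = 195
  USB stick 4: 155 = 155
  USB stick 5: 125 + 60 = 185
  USB stick 6: 115 = 115
  USB stick 7: 110 + 85 = 195
  USB stick 8: 105 = 105
This matches the lower bound, so 8 is optimal.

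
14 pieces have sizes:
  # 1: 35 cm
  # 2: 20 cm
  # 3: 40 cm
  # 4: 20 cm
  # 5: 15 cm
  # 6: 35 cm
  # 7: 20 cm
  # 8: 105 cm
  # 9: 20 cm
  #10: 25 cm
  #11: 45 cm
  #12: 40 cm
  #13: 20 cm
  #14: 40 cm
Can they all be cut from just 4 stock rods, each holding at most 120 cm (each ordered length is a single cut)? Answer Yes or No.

A valid assignment using 4 stock rods:
  stock rod 1: 105 + 15 = 120
  stock rod 2: 45 + 40 + 35 = 120
  stock rod 3: 40 + 40 + 20 + 20 = 120
  stock rod 4: 35 + 25 + 20 + 20 + 20 = 120
Every load is within 120 cm, so 4 stock rods suffice.

Yes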